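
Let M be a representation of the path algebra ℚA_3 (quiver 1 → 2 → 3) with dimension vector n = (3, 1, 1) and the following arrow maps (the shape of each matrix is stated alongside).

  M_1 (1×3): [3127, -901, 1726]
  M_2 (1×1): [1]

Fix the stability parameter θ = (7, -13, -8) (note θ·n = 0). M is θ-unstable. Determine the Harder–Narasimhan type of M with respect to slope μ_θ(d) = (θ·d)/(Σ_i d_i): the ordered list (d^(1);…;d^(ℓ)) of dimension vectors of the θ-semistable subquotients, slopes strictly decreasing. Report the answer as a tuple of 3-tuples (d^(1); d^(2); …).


Interval decomposition of M: I[1,1]^2, I[1,3].
HN type (ℓ=2): μ^(1)=7; μ^(2)=-14/3

((2, 0, 0); (1, 1, 1))


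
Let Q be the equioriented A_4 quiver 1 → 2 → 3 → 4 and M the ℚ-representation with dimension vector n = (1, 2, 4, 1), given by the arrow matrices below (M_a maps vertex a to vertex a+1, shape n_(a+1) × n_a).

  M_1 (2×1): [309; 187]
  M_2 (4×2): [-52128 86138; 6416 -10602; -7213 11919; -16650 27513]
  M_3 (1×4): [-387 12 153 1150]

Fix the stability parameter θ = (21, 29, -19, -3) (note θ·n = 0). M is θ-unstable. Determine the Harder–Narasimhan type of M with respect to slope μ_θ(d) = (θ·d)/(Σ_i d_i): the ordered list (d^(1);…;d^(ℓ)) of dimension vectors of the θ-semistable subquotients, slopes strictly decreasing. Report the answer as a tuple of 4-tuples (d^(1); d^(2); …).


Via rank(M_{q-1}∘⋯∘M_p): M ≅ I[1,3], I[2,4], I[3,3]^2.
μ_θ-semistable layers: μ^(1)=31/3; μ^(2)=7/3; μ^(3)=-19

((1, 1, 1, 0); (0, 1, 1, 1); (0, 0, 2, 0))


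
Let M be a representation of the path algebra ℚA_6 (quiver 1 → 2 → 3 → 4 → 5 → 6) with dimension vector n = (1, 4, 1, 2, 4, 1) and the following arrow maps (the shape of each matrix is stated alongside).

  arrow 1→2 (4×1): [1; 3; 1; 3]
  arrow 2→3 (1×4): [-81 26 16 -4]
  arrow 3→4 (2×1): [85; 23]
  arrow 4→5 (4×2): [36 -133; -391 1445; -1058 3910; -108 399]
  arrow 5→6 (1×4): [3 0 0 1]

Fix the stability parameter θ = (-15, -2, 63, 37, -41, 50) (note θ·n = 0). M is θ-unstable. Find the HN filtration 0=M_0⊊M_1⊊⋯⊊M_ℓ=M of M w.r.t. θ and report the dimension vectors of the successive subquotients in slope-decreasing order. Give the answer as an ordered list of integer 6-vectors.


Interval decomposition of M: I[1,5], I[2,2]^3, I[4,5], I[5,5], I[5,6].
HN type (ℓ=5): μ^(1)=50; μ^(2)=59/3; μ^(3)=-2; μ^(4)=-15; μ^(5)=-41

((0, 0, 0, 0, 0, 1); (0, 0, 1, 1, 1, 0); (0, 4, 0, 1, 1, 0); (1, 0, 0, 0, 0, 0); (0, 0, 0, 0, 2, 0))


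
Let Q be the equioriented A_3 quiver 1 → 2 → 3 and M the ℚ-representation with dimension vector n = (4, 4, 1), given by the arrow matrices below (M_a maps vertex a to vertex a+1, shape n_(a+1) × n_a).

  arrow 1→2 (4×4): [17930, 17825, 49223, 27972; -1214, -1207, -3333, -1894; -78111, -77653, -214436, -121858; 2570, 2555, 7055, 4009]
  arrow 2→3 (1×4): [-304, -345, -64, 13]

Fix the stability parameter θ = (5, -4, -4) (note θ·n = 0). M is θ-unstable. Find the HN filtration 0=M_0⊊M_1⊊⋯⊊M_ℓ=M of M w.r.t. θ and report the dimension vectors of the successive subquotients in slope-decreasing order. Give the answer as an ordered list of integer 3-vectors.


Barcode: M ≅ I[1,1], I[1,2]^2, I[1,3], I[2,2]. HN layers by μ_θ (4 steps, strictly decreasing):
  μ^(1)=5; μ^(2)=1/2; μ^(3)=-1; μ^(4)=-4

((1, 0, 0); (2, 2, 0); (1, 1, 1); (0, 1, 0))


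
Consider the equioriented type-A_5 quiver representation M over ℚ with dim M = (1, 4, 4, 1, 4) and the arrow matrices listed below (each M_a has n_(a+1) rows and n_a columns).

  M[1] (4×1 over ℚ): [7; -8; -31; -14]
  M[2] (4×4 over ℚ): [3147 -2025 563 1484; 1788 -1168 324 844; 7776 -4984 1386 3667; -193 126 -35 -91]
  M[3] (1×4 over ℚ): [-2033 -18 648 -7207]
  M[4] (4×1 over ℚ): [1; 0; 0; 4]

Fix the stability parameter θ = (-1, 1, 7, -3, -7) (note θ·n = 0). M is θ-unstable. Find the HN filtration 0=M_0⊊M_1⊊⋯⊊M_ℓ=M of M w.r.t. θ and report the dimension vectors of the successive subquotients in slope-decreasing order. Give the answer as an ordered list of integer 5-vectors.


Interval decomposition of M: I[1,2], I[2,3]^2, I[2,5], I[3,3], I[5,5]^3.
HN type (ℓ=5): μ^(1)=7; μ^(2)=1; μ^(3)=-1/2; μ^(4)=-1; μ^(5)=-7

((0, 0, 3, 0, 0); (0, 3, 0, 0, 0); (0, 1, 1, 1, 1); (1, 0, 0, 0, 0); (0, 0, 0, 0, 3))


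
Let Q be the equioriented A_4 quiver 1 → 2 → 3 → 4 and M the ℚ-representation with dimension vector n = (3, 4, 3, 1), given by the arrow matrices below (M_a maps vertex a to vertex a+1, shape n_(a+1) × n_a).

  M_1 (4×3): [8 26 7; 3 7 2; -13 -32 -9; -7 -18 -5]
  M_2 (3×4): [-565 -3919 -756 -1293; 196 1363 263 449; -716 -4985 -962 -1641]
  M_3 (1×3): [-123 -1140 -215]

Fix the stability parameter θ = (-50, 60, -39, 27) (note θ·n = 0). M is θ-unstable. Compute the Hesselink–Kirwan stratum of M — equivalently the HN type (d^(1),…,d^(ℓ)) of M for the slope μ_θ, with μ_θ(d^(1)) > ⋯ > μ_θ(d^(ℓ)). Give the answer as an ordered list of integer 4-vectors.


Interval decomposition of M: I[1,3]^2, I[1,4], I[2,2].
HN type (ℓ=4): μ^(1)=60; μ^(2)=27; μ^(3)=21/2; μ^(4)=-50

((0, 1, 0, 0); (0, 0, 0, 1); (0, 3, 3, 0); (3, 0, 0, 0))


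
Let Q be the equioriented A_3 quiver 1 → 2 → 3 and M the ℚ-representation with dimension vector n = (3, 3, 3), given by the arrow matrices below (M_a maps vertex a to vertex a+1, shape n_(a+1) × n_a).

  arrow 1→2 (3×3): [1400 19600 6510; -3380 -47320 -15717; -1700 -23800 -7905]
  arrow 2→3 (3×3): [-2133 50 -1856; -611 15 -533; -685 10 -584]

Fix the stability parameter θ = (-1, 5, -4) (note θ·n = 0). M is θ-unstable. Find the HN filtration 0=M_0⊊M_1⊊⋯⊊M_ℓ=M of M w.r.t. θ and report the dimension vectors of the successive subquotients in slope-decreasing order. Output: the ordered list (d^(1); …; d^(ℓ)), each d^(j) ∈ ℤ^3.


Via rank(M_{q-1}∘⋯∘M_p): M ≅ I[1,1]^2, I[1,2], I[2,3]^2, I[3,3].
μ_θ-semistable layers: μ^(1)=5; μ^(2)=1/2; μ^(3)=-1; μ^(4)=-4

((0, 1, 0); (0, 2, 2); (3, 0, 0); (0, 0, 1))


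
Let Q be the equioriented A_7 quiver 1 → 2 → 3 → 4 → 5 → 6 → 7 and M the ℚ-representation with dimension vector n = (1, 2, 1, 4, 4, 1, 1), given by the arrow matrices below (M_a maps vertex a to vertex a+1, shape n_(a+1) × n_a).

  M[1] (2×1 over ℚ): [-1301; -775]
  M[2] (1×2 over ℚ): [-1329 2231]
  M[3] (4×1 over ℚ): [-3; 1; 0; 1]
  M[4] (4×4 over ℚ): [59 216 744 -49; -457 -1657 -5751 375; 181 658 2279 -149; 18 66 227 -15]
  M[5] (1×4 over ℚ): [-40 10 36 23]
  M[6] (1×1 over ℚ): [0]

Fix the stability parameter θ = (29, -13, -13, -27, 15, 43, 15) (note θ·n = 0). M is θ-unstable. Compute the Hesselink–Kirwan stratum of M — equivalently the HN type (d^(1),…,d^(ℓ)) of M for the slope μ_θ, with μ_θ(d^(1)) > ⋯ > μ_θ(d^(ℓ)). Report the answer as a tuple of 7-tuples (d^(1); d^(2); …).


Via rank(M_{q-1}∘⋯∘M_p): M ≅ I[1,6], I[2,2], I[4,5]^3, I[7,7].
μ_θ-semistable layers: μ^(1)=43; μ^(2)=15; μ^(3)=-6; μ^(4)=-13; μ^(5)=-27

((0, 0, 0, 0, 0, 1, 0); (0, 0, 0, 0, 4, 0, 1); (1, 1, 1, 1, 0, 0, 0); (0, 1, 0, 0, 0, 0, 0); (0, 0, 0, 3, 0, 0, 0))


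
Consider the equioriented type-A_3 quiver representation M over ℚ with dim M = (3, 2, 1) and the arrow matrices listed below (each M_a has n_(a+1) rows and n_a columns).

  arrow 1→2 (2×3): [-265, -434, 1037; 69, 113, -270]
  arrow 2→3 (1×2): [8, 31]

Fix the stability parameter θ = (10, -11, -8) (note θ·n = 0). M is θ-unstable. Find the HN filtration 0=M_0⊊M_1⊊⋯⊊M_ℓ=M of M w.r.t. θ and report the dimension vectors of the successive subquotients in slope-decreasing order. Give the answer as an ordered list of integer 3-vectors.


Via rank(M_{q-1}∘⋯∘M_p): M ≅ I[1,1], I[1,2], I[1,3].
μ_θ-semistable layers: μ^(1)=10; μ^(2)=-1/2; μ^(3)=-3

((1, 0, 0); (1, 1, 0); (1, 1, 1))


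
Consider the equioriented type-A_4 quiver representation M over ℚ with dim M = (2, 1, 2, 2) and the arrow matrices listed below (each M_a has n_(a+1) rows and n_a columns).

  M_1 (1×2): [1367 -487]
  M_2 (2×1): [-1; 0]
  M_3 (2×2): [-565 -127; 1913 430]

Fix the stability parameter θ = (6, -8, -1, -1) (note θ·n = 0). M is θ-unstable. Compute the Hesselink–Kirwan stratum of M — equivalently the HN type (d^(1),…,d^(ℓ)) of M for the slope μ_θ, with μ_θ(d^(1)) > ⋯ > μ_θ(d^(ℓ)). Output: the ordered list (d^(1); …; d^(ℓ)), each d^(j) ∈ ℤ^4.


Barcode: M ≅ I[1,1], I[1,4], I[3,4]. HN layers by μ_θ (2 steps, strictly decreasing):
  μ^(1)=6; μ^(2)=-1

((1, 0, 0, 0); (1, 1, 2, 2))


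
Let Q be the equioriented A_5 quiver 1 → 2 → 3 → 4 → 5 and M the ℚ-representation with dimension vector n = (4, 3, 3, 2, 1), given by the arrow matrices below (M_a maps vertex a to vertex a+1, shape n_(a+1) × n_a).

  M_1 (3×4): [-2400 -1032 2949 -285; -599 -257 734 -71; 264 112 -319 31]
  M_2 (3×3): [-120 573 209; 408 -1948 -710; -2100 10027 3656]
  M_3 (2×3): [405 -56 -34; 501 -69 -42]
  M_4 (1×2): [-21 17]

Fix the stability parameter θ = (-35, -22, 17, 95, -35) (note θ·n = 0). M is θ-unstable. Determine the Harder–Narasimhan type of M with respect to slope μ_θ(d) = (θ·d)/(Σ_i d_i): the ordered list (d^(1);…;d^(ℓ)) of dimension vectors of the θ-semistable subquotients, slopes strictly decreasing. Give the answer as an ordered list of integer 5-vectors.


Barcode: M ≅ I[1,1]^2, I[1,4], I[1,5], I[2,2], I[3,3]. HN layers by μ_θ (5 steps, strictly decreasing):
  μ^(1)=95; μ^(2)=30; μ^(3)=17; μ^(4)=-22; μ^(5)=-35

((0, 0, 0, 1, 0); (0, 0, 0, 1, 1); (0, 0, 3, 0, 0); (0, 3, 0, 0, 0); (4, 0, 0, 0, 0))


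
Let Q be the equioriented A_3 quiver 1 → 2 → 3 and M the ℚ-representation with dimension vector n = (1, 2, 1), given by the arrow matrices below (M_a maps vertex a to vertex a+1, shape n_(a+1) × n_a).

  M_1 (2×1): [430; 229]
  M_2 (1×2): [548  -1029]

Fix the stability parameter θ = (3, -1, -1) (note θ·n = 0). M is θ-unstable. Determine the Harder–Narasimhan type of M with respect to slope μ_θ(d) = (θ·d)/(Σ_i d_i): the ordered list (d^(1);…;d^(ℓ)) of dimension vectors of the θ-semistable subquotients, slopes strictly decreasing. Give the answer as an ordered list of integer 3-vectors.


Interval decomposition of M: I[1,3], I[2,2].
HN type (ℓ=2): μ^(1)=1/3; μ^(2)=-1

((1, 1, 1); (0, 1, 0))


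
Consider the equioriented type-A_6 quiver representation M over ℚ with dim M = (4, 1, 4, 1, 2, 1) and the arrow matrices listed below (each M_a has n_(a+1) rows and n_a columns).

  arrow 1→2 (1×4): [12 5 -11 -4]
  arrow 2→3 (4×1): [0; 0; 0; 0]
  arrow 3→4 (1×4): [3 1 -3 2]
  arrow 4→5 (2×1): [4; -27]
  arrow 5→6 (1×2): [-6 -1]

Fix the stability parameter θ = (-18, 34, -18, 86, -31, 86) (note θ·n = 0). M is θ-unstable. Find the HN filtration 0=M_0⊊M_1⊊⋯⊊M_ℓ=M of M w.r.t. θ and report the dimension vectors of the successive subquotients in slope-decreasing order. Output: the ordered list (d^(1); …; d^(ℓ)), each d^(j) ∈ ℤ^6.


Via rank(M_{q-1}∘⋯∘M_p): M ≅ I[1,1]^3, I[1,2], I[3,3]^3, I[3,6], I[5,5].
μ_θ-semistable layers: μ^(1)=86; μ^(2)=34; μ^(3)=55/2; μ^(4)=-18; μ^(5)=-31

((0, 0, 0, 0, 0, 1); (0, 1, 0, 0, 0, 0); (0, 0, 0, 1, 1, 0); (4, 0, 4, 0, 0, 0); (0, 0, 0, 0, 1, 0))


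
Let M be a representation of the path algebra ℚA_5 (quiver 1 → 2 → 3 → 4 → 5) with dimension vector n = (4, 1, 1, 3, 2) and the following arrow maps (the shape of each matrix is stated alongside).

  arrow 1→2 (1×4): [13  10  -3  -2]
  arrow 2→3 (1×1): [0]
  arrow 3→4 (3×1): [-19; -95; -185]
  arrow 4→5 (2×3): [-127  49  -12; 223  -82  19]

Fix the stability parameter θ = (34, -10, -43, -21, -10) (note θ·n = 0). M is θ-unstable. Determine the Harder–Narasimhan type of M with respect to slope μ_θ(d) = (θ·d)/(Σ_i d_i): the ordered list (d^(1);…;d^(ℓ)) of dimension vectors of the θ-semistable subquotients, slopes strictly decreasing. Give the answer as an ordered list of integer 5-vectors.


Interval decomposition of M: I[1,1]^3, I[1,2], I[3,5], I[4,4], I[4,5].
HN type (ℓ=5): μ^(1)=34; μ^(2)=12; μ^(3)=-10; μ^(4)=-21; μ^(5)=-43

((3, 0, 0, 0, 0); (1, 1, 0, 0, 0); (0, 0, 0, 0, 2); (0, 0, 0, 3, 0); (0, 0, 1, 0, 0))


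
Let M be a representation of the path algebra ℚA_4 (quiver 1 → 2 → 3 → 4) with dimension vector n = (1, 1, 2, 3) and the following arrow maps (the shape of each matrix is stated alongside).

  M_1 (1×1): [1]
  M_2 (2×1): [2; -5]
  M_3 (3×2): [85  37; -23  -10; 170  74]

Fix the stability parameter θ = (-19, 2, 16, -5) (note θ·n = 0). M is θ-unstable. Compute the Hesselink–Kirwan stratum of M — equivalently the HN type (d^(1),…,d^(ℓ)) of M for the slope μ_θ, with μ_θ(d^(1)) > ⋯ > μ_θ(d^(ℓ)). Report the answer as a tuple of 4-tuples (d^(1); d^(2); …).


Interval decomposition of M: I[1,4], I[3,4], I[4,4].
HN type (ℓ=4): μ^(1)=11/2; μ^(2)=2; μ^(3)=-5; μ^(4)=-19

((0, 0, 2, 2); (0, 1, 0, 0); (0, 0, 0, 1); (1, 0, 0, 0))


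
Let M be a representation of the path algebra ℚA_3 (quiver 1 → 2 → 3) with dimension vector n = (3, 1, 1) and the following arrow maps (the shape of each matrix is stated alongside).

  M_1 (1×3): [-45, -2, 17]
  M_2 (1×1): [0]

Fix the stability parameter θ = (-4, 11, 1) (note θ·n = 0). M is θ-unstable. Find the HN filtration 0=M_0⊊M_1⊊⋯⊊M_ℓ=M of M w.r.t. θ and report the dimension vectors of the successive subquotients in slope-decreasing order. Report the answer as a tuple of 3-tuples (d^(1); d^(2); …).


Via rank(M_{q-1}∘⋯∘M_p): M ≅ I[1,1]^2, I[1,2], I[3,3].
μ_θ-semistable layers: μ^(1)=11; μ^(2)=1; μ^(3)=-4

((0, 1, 0); (0, 0, 1); (3, 0, 0))


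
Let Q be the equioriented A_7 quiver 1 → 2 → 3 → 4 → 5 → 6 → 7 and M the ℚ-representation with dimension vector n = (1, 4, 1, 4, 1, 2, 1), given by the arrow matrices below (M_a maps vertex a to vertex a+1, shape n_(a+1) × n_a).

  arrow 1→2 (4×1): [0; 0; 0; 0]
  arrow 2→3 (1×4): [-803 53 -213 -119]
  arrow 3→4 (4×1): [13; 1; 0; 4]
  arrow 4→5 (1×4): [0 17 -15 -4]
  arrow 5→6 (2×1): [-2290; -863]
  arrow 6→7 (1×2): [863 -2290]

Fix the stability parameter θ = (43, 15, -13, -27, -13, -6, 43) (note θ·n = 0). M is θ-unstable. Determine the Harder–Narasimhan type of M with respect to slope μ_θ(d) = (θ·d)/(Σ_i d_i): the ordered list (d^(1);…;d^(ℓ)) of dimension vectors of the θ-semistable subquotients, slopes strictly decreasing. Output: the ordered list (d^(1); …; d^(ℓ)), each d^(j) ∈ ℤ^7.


Barcode: M ≅ I[1,1], I[2,2]^3, I[2,6], I[4,4]^3, I[6,7]. HN layers by μ_θ (5 steps, strictly decreasing):
  μ^(1)=43; μ^(2)=15; μ^(3)=-6; μ^(4)=-19/2; μ^(5)=-27

((1, 0, 0, 0, 0, 0, 1); (0, 3, 0, 0, 0, 0, 0); (0, 0, 0, 0, 0, 2, 0); (0, 1, 1, 1, 1, 0, 0); (0, 0, 0, 3, 0, 0, 0))


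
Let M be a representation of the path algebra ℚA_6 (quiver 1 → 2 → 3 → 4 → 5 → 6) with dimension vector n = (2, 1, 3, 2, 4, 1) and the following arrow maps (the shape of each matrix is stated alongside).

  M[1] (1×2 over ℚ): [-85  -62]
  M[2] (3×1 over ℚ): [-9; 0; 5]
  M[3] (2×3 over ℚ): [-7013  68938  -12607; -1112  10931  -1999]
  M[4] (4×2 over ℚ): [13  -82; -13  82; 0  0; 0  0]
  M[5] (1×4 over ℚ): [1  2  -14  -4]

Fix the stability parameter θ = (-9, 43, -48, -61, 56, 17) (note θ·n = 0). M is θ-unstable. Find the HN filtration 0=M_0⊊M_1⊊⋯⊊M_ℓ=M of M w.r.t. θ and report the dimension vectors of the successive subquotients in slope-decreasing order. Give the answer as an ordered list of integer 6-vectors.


Via rank(M_{q-1}∘⋯∘M_p): M ≅ I[1,1], I[1,4], I[3,3], I[3,6], I[5,5]^3.
μ_θ-semistable layers: μ^(1)=56; μ^(2)=73/2; μ^(3)=-9; μ^(4)=-75/4; μ^(5)=-48; μ^(6)=-109/2

((0, 0, 0, 0, 3, 0); (0, 0, 0, 0, 1, 1); (1, 0, 0, 0, 0, 0); (1, 1, 1, 1, 0, 0); (0, 0, 1, 0, 0, 0); (0, 0, 1, 1, 0, 0))


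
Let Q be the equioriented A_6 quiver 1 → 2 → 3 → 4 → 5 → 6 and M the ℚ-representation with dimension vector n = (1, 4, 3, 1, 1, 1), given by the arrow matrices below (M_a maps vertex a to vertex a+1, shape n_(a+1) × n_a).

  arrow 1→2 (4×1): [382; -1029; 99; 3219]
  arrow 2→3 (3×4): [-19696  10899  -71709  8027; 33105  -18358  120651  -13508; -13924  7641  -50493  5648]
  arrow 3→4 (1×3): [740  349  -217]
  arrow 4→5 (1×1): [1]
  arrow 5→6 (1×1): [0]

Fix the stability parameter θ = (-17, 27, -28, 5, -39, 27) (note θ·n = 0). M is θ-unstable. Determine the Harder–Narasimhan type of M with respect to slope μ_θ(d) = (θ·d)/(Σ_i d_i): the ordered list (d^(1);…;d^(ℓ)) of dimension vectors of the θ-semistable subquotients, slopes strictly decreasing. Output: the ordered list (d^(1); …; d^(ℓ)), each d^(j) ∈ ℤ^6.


Barcode: M ≅ I[1,5], I[2,2], I[2,3]^2, I[6,6]. HN layers by μ_θ (4 steps, strictly decreasing):
  μ^(1)=27; μ^(2)=-1/2; μ^(3)=-35/4; μ^(4)=-17

((0, 1, 0, 0, 0, 1); (0, 2, 2, 0, 0, 0); (0, 1, 1, 1, 1, 0); (1, 0, 0, 0, 0, 0))


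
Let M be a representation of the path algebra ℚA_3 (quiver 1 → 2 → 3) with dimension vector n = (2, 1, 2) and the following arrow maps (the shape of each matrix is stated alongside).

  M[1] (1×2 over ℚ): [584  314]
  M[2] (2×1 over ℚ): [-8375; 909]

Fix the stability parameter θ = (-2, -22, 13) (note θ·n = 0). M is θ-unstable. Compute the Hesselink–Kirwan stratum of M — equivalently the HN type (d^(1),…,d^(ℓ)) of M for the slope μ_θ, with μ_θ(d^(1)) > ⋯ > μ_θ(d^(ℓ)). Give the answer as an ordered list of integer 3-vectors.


Interval decomposition of M: I[1,1], I[1,3], I[3,3].
HN type (ℓ=3): μ^(1)=13; μ^(2)=-2; μ^(3)=-12

((0, 0, 2); (1, 0, 0); (1, 1, 0))


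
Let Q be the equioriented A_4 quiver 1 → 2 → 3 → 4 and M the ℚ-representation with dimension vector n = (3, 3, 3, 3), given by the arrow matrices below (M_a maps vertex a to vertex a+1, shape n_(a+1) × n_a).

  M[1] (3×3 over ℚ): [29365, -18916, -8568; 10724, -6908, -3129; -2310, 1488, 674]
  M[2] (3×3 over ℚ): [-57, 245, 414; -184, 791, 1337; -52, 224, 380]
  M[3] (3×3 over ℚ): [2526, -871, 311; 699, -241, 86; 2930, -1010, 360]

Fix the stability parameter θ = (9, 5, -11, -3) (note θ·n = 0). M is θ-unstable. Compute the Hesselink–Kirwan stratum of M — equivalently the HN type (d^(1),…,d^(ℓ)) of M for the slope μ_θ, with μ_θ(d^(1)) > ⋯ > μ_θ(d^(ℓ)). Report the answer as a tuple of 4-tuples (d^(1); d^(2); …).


Interval decomposition of M: I[1,1], I[1,4]^2, I[2,2], I[3,3], I[4,4].
HN type (ℓ=5): μ^(1)=9; μ^(2)=5; μ^(3)=0; μ^(4)=-3; μ^(5)=-11

((1, 0, 0, 0); (0, 1, 0, 0); (2, 2, 2, 2); (0, 0, 0, 1); (0, 0, 1, 0))


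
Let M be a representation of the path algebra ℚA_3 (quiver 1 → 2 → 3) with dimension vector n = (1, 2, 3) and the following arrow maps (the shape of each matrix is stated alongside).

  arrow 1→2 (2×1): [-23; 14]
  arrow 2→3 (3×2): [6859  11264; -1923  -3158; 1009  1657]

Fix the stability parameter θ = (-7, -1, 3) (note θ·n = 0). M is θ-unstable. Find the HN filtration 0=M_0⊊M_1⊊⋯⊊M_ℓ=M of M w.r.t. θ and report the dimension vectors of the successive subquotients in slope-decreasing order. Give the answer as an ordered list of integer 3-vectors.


Barcode: M ≅ I[1,3], I[2,3], I[3,3]. HN layers by μ_θ (3 steps, strictly decreasing):
  μ^(1)=3; μ^(2)=-1; μ^(3)=-7

((0, 0, 3); (0, 2, 0); (1, 0, 0))


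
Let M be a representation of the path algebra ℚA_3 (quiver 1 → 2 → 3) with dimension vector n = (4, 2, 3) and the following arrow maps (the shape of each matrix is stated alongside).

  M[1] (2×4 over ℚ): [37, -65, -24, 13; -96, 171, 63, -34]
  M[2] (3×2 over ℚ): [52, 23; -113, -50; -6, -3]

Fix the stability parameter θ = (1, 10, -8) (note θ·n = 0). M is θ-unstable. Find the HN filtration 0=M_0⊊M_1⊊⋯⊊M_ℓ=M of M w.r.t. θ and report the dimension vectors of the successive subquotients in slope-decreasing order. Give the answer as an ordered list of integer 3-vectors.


Barcode: M ≅ I[1,1]^2, I[1,3]^2, I[3,3]. HN layers by μ_θ (2 steps, strictly decreasing):
  μ^(1)=1; μ^(2)=-8

((4, 2, 2); (0, 0, 1))


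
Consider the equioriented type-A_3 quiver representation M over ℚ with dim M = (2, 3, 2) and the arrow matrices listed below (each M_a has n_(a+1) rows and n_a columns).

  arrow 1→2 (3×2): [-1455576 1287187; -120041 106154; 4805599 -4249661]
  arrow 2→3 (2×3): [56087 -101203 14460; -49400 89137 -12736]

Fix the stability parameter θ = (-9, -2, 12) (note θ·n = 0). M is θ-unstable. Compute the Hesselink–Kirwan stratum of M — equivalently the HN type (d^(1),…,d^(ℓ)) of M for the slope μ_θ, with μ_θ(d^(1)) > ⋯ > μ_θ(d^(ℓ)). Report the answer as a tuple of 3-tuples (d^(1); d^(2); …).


Interval decomposition of M: I[1,3]^2, I[2,2].
HN type (ℓ=3): μ^(1)=12; μ^(2)=-2; μ^(3)=-9

((0, 0, 2); (0, 3, 0); (2, 0, 0))


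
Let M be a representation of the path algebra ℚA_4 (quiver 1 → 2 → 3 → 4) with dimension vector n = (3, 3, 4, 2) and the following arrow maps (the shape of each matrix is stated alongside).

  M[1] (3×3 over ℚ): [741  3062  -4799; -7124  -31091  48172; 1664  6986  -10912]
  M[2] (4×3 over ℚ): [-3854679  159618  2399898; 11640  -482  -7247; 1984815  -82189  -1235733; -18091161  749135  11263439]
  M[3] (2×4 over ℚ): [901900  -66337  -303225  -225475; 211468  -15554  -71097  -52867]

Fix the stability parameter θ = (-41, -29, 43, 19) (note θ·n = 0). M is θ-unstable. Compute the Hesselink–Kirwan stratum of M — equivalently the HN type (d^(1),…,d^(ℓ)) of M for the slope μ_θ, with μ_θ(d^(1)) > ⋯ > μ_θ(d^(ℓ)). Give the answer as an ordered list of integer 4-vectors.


Barcode: M ≅ I[1,1], I[1,3]^2, I[2,4], I[3,4]. HN layers by μ_θ (4 steps, strictly decreasing):
  μ^(1)=43; μ^(2)=31; μ^(3)=-29; μ^(4)=-41

((0, 0, 2, 0); (0, 0, 2, 2); (0, 3, 0, 0); (3, 0, 0, 0))


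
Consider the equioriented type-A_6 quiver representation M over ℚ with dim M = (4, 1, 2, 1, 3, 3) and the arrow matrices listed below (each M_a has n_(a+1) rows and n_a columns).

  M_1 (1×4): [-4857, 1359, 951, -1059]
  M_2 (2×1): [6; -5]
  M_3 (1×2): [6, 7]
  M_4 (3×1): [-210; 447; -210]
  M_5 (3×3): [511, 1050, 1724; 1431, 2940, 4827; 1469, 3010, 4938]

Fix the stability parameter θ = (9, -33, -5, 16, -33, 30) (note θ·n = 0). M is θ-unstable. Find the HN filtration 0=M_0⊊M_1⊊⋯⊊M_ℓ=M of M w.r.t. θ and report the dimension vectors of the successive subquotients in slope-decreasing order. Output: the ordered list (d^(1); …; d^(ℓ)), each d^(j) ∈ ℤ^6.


Interval decomposition of M: I[1,1]^3, I[1,5], I[3,3], I[5,6]^2, I[6,6].
HN type (ℓ=6): μ^(1)=30; μ^(2)=9; μ^(3)=-5; μ^(4)=-22/3; μ^(5)=-12; μ^(6)=-33

((0, 0, 0, 0, 0, 3); (3, 0, 0, 0, 0, 0); (0, 0, 1, 0, 0, 0); (0, 0, 1, 1, 1, 0); (1, 1, 0, 0, 0, 0); (0, 0, 0, 0, 2, 0))


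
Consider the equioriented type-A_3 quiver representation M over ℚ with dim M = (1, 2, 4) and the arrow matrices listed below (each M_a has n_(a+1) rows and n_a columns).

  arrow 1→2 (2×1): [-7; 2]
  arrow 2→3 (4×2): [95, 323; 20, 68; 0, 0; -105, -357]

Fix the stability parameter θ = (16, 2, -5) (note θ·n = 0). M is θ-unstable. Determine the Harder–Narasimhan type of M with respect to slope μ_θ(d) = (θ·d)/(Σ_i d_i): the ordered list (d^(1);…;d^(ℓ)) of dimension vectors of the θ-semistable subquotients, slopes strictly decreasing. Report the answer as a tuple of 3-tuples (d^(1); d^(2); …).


Interval decomposition of M: I[1,3], I[2,2], I[3,3]^3.
HN type (ℓ=3): μ^(1)=13/3; μ^(2)=2; μ^(3)=-5

((1, 1, 1); (0, 1, 0); (0, 0, 3))


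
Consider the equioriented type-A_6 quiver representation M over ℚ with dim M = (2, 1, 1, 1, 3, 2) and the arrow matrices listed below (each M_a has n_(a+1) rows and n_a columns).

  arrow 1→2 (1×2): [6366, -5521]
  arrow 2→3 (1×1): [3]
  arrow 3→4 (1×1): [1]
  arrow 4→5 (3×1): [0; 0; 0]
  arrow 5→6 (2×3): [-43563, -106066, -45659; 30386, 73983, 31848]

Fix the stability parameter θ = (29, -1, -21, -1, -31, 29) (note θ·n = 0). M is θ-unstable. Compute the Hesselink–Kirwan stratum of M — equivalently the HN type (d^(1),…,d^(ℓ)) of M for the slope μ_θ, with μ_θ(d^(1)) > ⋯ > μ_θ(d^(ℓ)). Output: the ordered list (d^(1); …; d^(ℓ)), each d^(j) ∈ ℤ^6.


Interval decomposition of M: I[1,1], I[1,4], I[5,5], I[5,6]^2.
HN type (ℓ=3): μ^(1)=29; μ^(2)=3/2; μ^(3)=-31

((1, 0, 0, 0, 0, 2); (1, 1, 1, 1, 0, 0); (0, 0, 0, 0, 3, 0))


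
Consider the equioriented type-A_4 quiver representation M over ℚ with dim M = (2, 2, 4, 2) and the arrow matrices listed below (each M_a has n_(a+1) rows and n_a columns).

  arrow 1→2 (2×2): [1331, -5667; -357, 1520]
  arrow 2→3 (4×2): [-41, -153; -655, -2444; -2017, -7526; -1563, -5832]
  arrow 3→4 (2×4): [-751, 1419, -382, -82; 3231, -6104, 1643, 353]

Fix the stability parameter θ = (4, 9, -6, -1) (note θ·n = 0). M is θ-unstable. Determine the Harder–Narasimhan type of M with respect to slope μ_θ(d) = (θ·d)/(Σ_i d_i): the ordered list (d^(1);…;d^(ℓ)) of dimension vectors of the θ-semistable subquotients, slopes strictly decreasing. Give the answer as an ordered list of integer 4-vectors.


Barcode: M ≅ I[1,4]^2, I[3,3]^2. HN layers by μ_θ (2 steps, strictly decreasing):
  μ^(1)=3/2; μ^(2)=-6

((2, 2, 2, 2); (0, 0, 2, 0))


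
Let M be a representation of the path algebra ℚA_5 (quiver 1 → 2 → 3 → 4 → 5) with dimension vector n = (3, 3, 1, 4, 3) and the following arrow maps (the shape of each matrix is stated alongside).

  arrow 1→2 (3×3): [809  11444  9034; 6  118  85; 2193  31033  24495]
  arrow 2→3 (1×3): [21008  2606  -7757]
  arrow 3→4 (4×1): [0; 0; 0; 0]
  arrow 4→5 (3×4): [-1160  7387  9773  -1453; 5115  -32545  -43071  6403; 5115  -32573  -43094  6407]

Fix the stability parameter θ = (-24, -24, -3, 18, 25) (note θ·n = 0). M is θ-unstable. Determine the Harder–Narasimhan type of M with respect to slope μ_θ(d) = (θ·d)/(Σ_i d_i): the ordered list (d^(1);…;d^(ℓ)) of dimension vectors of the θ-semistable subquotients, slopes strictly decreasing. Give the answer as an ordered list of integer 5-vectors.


Via rank(M_{q-1}∘⋯∘M_p): M ≅ I[1,2]^2, I[1,3], I[4,4], I[4,5]^3.
μ_θ-semistable layers: μ^(1)=25; μ^(2)=18; μ^(3)=-3; μ^(4)=-24

((0, 0, 0, 0, 3); (0, 0, 0, 4, 0); (0, 0, 1, 0, 0); (3, 3, 0, 0, 0))


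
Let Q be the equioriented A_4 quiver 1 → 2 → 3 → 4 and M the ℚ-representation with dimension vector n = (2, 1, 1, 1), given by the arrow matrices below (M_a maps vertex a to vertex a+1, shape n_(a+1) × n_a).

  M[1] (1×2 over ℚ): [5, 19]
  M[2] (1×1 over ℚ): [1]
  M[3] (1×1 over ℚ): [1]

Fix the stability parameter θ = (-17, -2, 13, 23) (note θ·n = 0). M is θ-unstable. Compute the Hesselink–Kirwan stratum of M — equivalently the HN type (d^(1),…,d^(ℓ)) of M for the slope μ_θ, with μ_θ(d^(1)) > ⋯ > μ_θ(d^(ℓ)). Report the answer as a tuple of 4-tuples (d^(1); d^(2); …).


Interval decomposition of M: I[1,1], I[1,4].
HN type (ℓ=4): μ^(1)=23; μ^(2)=13; μ^(3)=-2; μ^(4)=-17

((0, 0, 0, 1); (0, 0, 1, 0); (0, 1, 0, 0); (2, 0, 0, 0))


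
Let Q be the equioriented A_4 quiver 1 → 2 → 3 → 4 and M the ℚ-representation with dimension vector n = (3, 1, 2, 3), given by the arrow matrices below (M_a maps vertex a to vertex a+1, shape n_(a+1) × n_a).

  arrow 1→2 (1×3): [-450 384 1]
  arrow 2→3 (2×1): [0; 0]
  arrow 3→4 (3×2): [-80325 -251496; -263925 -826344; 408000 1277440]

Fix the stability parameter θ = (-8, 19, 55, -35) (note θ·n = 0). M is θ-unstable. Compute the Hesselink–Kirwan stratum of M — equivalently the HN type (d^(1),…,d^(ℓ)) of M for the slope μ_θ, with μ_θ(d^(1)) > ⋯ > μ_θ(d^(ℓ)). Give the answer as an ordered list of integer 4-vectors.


Barcode: M ≅ I[1,1]^2, I[1,2], I[3,3], I[3,4], I[4,4]^2. HN layers by μ_θ (5 steps, strictly decreasing):
  μ^(1)=55; μ^(2)=19; μ^(3)=10; μ^(4)=-8; μ^(5)=-35

((0, 0, 1, 0); (0, 1, 0, 0); (0, 0, 1, 1); (3, 0, 0, 0); (0, 0, 0, 2))


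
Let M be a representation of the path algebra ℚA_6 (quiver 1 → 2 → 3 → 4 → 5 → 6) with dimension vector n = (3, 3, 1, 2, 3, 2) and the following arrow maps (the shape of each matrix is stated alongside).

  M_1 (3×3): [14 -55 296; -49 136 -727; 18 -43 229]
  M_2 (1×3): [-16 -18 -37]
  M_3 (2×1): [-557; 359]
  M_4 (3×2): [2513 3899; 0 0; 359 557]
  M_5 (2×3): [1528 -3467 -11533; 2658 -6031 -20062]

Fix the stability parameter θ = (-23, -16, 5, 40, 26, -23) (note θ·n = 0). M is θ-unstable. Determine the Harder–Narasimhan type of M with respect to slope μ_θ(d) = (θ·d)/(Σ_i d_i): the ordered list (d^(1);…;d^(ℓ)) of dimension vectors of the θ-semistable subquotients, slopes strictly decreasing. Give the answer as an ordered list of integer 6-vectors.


Via rank(M_{q-1}∘⋯∘M_p): M ≅ I[1,2]^2, I[1,4], I[4,6], I[5,5], I[5,6].
μ_θ-semistable layers: μ^(1)=40; μ^(2)=26; μ^(3)=43/3; μ^(4)=5; μ^(5)=3/2; μ^(6)=-16; μ^(7)=-23

((0, 0, 0, 1, 0, 0); (0, 0, 0, 0, 1, 0); (0, 0, 0, 1, 1, 1); (0, 0, 1, 0, 0, 0); (0, 0, 0, 0, 1, 1); (0, 3, 0, 0, 0, 0); (3, 0, 0, 0, 0, 0))


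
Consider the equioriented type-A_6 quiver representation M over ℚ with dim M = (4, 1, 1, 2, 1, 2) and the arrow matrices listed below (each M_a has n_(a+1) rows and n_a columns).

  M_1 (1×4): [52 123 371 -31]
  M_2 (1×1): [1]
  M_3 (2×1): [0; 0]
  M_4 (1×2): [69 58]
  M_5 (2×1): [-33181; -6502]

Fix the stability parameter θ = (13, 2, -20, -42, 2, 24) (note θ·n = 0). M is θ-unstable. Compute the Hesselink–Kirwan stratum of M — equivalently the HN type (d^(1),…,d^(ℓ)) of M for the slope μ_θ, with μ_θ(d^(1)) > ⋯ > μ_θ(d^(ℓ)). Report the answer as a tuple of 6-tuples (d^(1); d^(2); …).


Via rank(M_{q-1}∘⋯∘M_p): M ≅ I[1,1]^3, I[1,3], I[4,4], I[4,6], I[6,6].
μ_θ-semistable layers: μ^(1)=24; μ^(2)=13; μ^(3)=2; μ^(4)=-5/3; μ^(5)=-42

((0, 0, 0, 0, 0, 2); (3, 0, 0, 0, 0, 0); (0, 0, 0, 0, 1, 0); (1, 1, 1, 0, 0, 0); (0, 0, 0, 2, 0, 0))


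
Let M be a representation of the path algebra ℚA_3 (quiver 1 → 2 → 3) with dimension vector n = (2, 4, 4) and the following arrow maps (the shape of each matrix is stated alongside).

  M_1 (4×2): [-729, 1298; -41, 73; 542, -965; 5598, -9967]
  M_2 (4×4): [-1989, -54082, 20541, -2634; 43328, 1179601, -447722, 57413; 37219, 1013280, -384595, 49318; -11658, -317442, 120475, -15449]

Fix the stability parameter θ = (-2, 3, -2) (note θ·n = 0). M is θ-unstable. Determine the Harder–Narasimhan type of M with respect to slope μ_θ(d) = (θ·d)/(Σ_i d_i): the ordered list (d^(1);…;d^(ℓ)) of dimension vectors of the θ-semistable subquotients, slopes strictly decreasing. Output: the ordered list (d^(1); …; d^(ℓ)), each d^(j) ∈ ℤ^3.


Interval decomposition of M: I[1,3]^2, I[2,3]^2.
HN type (ℓ=2): μ^(1)=1/2; μ^(2)=-2

((0, 4, 4); (2, 0, 0))


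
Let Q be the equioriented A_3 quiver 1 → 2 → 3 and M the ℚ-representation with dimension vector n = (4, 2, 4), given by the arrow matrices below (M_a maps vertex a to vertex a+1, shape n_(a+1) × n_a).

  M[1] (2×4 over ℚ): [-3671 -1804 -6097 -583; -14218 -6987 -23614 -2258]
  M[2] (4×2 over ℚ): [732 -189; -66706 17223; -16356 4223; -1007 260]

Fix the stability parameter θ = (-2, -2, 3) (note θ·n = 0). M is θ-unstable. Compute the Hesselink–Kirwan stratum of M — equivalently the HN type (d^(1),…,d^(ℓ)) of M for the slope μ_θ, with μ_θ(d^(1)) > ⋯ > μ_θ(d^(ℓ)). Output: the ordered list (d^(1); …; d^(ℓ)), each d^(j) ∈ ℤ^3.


Interval decomposition of M: I[1,1]^2, I[1,3]^2, I[3,3]^2.
HN type (ℓ=2): μ^(1)=3; μ^(2)=-2

((0, 0, 4); (4, 2, 0))


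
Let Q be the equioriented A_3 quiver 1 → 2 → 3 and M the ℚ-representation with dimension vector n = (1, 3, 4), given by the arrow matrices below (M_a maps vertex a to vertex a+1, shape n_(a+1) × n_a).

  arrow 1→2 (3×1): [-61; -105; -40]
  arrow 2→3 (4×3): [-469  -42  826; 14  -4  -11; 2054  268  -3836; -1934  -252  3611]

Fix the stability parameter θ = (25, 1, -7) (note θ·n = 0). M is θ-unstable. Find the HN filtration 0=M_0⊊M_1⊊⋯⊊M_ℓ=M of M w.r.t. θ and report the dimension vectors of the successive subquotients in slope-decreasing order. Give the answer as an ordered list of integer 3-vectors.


Via rank(M_{q-1}∘⋯∘M_p): M ≅ I[1,3], I[2,2], I[2,3], I[3,3]^2.
μ_θ-semistable layers: μ^(1)=19/3; μ^(2)=1; μ^(3)=-3; μ^(4)=-7

((1, 1, 1); (0, 1, 0); (0, 1, 1); (0, 0, 2))


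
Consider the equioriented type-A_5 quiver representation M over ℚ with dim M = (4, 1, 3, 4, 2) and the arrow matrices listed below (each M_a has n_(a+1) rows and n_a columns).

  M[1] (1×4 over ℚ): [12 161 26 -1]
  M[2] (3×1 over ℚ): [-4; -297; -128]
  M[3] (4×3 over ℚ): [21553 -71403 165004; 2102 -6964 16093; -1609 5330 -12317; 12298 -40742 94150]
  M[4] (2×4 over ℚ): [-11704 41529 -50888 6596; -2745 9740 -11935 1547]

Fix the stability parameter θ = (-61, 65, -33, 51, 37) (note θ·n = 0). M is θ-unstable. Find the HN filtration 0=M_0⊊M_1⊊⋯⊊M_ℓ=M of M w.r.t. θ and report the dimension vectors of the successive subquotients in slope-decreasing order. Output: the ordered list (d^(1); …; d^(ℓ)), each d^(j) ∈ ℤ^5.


Via rank(M_{q-1}∘⋯∘M_p): M ≅ I[1,1]^3, I[1,5], I[3,4], I[3,5], I[4,4].
μ_θ-semistable layers: μ^(1)=51; μ^(2)=44; μ^(3)=16; μ^(4)=-33; μ^(5)=-61

((0, 0, 0, 2, 0); (0, 0, 0, 2, 2); (0, 1, 1, 0, 0); (0, 0, 2, 0, 0); (4, 0, 0, 0, 0))


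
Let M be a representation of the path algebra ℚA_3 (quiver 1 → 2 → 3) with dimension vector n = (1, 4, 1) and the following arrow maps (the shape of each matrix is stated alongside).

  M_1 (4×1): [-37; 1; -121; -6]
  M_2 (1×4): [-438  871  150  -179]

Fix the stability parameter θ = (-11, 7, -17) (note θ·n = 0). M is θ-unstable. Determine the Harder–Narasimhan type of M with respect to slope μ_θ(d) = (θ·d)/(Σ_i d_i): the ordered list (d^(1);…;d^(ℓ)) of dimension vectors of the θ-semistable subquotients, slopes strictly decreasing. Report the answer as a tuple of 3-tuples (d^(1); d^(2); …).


Barcode: M ≅ I[1,3], I[2,2]^3. HN layers by μ_θ (3 steps, strictly decreasing):
  μ^(1)=7; μ^(2)=-5; μ^(3)=-11

((0, 3, 0); (0, 1, 1); (1, 0, 0))


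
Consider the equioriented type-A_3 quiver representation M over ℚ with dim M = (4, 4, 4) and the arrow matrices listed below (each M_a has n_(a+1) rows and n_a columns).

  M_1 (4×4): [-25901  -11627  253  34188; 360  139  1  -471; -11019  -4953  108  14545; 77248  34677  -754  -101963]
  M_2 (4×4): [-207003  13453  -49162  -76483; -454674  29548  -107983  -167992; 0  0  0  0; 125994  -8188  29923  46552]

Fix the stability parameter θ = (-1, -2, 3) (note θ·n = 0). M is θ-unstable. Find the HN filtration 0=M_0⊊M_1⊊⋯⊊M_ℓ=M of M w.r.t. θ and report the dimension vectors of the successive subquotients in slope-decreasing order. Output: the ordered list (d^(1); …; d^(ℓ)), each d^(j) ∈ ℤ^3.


Interval decomposition of M: I[1,2]^2, I[1,3]^2, I[3,3]^2.
HN type (ℓ=2): μ^(1)=3; μ^(2)=-3/2

((0, 0, 4); (4, 4, 0))


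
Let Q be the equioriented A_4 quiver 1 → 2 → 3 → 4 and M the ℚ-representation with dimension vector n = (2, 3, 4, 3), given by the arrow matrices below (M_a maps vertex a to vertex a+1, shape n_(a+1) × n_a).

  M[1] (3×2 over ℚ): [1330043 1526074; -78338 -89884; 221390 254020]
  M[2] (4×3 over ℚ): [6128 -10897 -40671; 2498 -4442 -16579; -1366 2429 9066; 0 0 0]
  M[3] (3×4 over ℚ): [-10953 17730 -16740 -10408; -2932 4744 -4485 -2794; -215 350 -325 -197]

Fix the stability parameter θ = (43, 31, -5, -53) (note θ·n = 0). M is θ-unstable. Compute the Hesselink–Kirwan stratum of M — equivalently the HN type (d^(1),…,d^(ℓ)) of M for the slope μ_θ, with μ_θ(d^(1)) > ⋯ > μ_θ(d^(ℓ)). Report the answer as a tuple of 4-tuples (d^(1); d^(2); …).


Barcode: M ≅ I[1,1], I[1,2], I[2,4]^2, I[3,3], I[3,4]. HN layers by μ_θ (5 steps, strictly decreasing):
  μ^(1)=43; μ^(2)=37; μ^(3)=-5; μ^(4)=-9; μ^(5)=-29

((1, 0, 0, 0); (1, 1, 0, 0); (0, 0, 1, 0); (0, 2, 2, 2); (0, 0, 1, 1))


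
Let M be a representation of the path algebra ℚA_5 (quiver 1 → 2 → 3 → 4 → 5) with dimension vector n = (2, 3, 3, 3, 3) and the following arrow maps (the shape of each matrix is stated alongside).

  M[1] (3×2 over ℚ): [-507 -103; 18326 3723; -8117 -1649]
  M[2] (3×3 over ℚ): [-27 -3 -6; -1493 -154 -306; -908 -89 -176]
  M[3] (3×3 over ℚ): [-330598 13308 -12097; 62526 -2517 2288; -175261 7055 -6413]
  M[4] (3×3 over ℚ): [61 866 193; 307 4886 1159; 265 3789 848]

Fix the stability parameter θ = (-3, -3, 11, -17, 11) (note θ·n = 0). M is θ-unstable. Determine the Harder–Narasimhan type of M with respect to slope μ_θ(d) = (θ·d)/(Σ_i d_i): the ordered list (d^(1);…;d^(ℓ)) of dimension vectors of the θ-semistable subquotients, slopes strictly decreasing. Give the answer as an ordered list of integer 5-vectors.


Interval decomposition of M: I[1,5]^2, I[2,2], I[3,4], I[5,5].
HN type (ℓ=2): μ^(1)=11; μ^(2)=-3

((0, 0, 0, 0, 3); (2, 3, 3, 3, 0))


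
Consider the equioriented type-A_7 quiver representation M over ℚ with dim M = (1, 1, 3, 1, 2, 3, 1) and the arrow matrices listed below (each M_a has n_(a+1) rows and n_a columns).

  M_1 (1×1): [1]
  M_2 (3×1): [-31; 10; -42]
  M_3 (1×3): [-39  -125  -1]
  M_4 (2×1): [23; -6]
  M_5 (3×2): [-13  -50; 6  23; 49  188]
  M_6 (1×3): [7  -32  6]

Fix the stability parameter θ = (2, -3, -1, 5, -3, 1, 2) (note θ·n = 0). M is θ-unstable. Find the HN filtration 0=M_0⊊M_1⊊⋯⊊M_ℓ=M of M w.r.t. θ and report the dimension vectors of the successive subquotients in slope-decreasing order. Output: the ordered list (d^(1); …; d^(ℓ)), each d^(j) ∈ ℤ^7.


Via rank(M_{q-1}∘⋯∘M_p): M ≅ I[1,7], I[3,3]^2, I[5,6], I[6,6].
μ_θ-semistable layers: μ^(1)=2; μ^(2)=1; μ^(3)=-2/3; μ^(4)=-1; μ^(5)=-3

((0, 0, 0, 0, 0, 0, 1); (0, 0, 0, 1, 1, 3, 0); (1, 1, 1, 0, 0, 0, 0); (0, 0, 2, 0, 0, 0, 0); (0, 0, 0, 0, 1, 0, 0))


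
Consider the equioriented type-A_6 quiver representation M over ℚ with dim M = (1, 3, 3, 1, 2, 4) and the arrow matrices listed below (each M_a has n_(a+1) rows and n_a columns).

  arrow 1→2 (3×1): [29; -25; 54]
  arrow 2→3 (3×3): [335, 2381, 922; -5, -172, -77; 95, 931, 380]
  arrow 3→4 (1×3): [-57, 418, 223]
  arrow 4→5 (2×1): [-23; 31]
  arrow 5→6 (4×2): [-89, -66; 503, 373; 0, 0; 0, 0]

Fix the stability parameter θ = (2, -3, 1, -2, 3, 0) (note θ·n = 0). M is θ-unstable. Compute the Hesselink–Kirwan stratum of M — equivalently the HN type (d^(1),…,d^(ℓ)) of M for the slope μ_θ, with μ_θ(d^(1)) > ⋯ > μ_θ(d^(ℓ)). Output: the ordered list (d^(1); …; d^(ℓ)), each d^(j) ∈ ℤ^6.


Via rank(M_{q-1}∘⋯∘M_p): M ≅ I[1,3], I[2,2], I[2,3], I[3,6], I[5,6], I[6,6]^2.
μ_θ-semistable layers: μ^(1)=3/2; μ^(2)=1; μ^(3)=0; μ^(4)=-1/2; μ^(5)=-3

((0, 0, 0, 0, 2, 2); (0, 0, 2, 0, 0, 0); (0, 0, 0, 0, 0, 2); (1, 1, 1, 1, 0, 0); (0, 2, 0, 0, 0, 0))


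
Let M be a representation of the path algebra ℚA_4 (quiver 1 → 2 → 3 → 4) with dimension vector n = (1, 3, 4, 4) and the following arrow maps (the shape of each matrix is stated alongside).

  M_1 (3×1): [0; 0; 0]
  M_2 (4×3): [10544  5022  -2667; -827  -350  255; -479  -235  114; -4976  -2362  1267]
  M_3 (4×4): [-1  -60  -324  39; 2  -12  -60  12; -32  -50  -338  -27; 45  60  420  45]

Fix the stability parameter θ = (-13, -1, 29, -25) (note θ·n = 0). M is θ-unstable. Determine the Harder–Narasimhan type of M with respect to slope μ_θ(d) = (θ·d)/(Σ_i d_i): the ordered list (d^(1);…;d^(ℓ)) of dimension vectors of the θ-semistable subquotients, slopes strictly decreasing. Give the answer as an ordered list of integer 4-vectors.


Via rank(M_{q-1}∘⋯∘M_p): M ≅ I[1,1], I[2,3]^2, I[2,4], I[3,4], I[4,4]^2.
μ_θ-semistable layers: μ^(1)=29; μ^(2)=2; μ^(3)=-1; μ^(4)=-13; μ^(5)=-25

((0, 0, 2, 0); (0, 0, 2, 2); (0, 3, 0, 0); (1, 0, 0, 0); (0, 0, 0, 2))
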